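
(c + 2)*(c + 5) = c^2 + 7*c + 10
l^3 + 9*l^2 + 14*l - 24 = (l - 1)*(l + 4)*(l + 6)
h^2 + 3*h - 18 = (h - 3)*(h + 6)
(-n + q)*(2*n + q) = -2*n^2 + n*q + q^2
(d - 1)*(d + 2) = d^2 + d - 2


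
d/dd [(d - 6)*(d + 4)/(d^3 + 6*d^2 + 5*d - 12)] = (-d^2 + 12*d + 9)/(d^4 + 4*d^3 - 2*d^2 - 12*d + 9)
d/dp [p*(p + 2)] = 2*p + 2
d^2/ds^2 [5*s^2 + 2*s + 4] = 10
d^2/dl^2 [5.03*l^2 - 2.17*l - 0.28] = 10.0600000000000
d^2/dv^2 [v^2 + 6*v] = 2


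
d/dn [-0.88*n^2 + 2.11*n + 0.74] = 2.11 - 1.76*n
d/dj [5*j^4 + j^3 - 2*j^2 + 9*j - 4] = 20*j^3 + 3*j^2 - 4*j + 9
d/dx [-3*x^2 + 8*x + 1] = 8 - 6*x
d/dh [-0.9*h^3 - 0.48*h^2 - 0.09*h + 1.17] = -2.7*h^2 - 0.96*h - 0.09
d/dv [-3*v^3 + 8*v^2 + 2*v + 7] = -9*v^2 + 16*v + 2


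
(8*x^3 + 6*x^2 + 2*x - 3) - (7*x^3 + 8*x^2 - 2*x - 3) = x^3 - 2*x^2 + 4*x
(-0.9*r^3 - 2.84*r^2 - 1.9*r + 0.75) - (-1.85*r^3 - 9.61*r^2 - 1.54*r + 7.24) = 0.95*r^3 + 6.77*r^2 - 0.36*r - 6.49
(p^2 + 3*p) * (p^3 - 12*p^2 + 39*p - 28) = p^5 - 9*p^4 + 3*p^3 + 89*p^2 - 84*p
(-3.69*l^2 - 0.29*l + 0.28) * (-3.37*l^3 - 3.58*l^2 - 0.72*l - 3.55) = 12.4353*l^5 + 14.1875*l^4 + 2.7514*l^3 + 12.3059*l^2 + 0.8279*l - 0.994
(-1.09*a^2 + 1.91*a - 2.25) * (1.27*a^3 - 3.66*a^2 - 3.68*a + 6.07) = -1.3843*a^5 + 6.4151*a^4 - 5.8369*a^3 - 5.4101*a^2 + 19.8737*a - 13.6575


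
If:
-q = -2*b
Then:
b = q/2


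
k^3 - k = k*(k - 1)*(k + 1)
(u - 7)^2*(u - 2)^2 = u^4 - 18*u^3 + 109*u^2 - 252*u + 196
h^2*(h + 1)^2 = h^4 + 2*h^3 + h^2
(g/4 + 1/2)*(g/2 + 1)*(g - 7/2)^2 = g^4/8 - 3*g^3/8 - 47*g^2/32 + 21*g/8 + 49/8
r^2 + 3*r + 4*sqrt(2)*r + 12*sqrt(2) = (r + 3)*(r + 4*sqrt(2))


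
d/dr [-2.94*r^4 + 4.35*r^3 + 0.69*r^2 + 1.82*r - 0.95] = -11.76*r^3 + 13.05*r^2 + 1.38*r + 1.82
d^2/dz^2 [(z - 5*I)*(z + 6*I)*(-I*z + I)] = 2*I*(-3*z + 1 - I)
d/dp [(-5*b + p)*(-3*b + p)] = -8*b + 2*p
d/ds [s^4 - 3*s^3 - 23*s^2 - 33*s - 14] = 4*s^3 - 9*s^2 - 46*s - 33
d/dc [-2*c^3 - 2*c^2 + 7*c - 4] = -6*c^2 - 4*c + 7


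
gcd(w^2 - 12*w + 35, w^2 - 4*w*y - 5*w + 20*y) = w - 5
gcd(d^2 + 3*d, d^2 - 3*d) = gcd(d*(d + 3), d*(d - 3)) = d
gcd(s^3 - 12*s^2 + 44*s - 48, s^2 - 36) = s - 6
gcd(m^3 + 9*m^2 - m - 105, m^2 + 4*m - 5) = m + 5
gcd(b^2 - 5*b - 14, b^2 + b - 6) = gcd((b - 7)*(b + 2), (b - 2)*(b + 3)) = 1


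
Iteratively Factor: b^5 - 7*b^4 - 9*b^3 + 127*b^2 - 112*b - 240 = (b - 3)*(b^4 - 4*b^3 - 21*b^2 + 64*b + 80) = (b - 3)*(b + 4)*(b^3 - 8*b^2 + 11*b + 20) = (b - 3)*(b + 1)*(b + 4)*(b^2 - 9*b + 20) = (b - 4)*(b - 3)*(b + 1)*(b + 4)*(b - 5)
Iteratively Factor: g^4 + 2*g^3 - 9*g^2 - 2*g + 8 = (g - 1)*(g^3 + 3*g^2 - 6*g - 8) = (g - 1)*(g + 4)*(g^2 - g - 2) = (g - 1)*(g + 1)*(g + 4)*(g - 2)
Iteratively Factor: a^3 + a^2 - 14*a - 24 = (a + 3)*(a^2 - 2*a - 8) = (a - 4)*(a + 3)*(a + 2)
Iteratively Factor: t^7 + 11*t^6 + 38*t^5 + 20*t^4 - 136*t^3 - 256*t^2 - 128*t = (t)*(t^6 + 11*t^5 + 38*t^4 + 20*t^3 - 136*t^2 - 256*t - 128) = t*(t + 2)*(t^5 + 9*t^4 + 20*t^3 - 20*t^2 - 96*t - 64) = t*(t + 2)*(t + 4)*(t^4 + 5*t^3 - 20*t - 16) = t*(t + 2)^2*(t + 4)*(t^3 + 3*t^2 - 6*t - 8) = t*(t - 2)*(t + 2)^2*(t + 4)*(t^2 + 5*t + 4) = t*(t - 2)*(t + 2)^2*(t + 4)^2*(t + 1)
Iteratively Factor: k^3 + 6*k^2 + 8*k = (k + 4)*(k^2 + 2*k) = (k + 2)*(k + 4)*(k)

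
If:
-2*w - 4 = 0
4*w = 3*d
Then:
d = -8/3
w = -2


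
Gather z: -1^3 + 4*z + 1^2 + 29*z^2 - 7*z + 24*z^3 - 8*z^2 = 24*z^3 + 21*z^2 - 3*z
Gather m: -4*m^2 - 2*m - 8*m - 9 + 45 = -4*m^2 - 10*m + 36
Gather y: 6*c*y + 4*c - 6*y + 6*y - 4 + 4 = 6*c*y + 4*c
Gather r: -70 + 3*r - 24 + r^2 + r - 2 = r^2 + 4*r - 96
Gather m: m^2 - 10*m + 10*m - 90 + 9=m^2 - 81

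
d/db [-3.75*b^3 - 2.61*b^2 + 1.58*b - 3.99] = -11.25*b^2 - 5.22*b + 1.58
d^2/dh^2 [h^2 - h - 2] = 2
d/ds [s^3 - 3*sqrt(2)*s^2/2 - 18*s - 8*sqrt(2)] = 3*s^2 - 3*sqrt(2)*s - 18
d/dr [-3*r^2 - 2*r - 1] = -6*r - 2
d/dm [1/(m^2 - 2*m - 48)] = 2*(1 - m)/(-m^2 + 2*m + 48)^2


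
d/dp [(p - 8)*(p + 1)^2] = 3*(p - 5)*(p + 1)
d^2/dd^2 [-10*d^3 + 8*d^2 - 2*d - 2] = 16 - 60*d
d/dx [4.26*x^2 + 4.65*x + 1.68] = 8.52*x + 4.65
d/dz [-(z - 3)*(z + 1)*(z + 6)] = -3*z^2 - 8*z + 15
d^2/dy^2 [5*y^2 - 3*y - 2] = 10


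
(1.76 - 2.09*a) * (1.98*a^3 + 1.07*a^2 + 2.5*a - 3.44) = -4.1382*a^4 + 1.2485*a^3 - 3.3418*a^2 + 11.5896*a - 6.0544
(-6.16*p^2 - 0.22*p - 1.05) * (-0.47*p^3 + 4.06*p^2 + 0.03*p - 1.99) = 2.8952*p^5 - 24.9062*p^4 - 0.5845*p^3 + 7.9888*p^2 + 0.4063*p + 2.0895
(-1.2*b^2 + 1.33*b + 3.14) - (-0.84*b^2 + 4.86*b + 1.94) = -0.36*b^2 - 3.53*b + 1.2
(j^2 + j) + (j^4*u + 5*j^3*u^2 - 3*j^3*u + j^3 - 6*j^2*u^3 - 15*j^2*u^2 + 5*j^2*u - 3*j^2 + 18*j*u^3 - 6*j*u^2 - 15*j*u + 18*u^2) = j^4*u + 5*j^3*u^2 - 3*j^3*u + j^3 - 6*j^2*u^3 - 15*j^2*u^2 + 5*j^2*u - 2*j^2 + 18*j*u^3 - 6*j*u^2 - 15*j*u + j + 18*u^2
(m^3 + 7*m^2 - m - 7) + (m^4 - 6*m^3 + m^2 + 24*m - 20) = m^4 - 5*m^3 + 8*m^2 + 23*m - 27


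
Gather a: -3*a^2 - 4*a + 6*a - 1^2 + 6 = -3*a^2 + 2*a + 5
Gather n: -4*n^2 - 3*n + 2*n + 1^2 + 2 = -4*n^2 - n + 3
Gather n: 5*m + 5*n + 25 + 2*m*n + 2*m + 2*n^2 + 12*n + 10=7*m + 2*n^2 + n*(2*m + 17) + 35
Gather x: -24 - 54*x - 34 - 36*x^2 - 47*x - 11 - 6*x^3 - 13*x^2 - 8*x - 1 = -6*x^3 - 49*x^2 - 109*x - 70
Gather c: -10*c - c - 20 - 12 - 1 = -11*c - 33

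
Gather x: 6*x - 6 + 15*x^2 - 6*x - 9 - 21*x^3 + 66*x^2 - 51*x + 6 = -21*x^3 + 81*x^2 - 51*x - 9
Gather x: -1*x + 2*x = x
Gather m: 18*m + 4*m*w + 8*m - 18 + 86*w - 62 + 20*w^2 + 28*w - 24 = m*(4*w + 26) + 20*w^2 + 114*w - 104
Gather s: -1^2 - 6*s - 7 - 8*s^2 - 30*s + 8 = -8*s^2 - 36*s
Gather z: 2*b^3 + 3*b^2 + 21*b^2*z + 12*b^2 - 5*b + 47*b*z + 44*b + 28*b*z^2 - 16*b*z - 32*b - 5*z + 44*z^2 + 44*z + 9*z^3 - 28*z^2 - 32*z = 2*b^3 + 15*b^2 + 7*b + 9*z^3 + z^2*(28*b + 16) + z*(21*b^2 + 31*b + 7)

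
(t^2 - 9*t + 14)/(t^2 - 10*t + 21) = (t - 2)/(t - 3)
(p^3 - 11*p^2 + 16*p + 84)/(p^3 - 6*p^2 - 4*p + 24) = (p - 7)/(p - 2)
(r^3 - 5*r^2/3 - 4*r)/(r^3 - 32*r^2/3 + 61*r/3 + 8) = r*(3*r + 4)/(3*r^2 - 23*r - 8)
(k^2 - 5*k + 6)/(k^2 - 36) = (k^2 - 5*k + 6)/(k^2 - 36)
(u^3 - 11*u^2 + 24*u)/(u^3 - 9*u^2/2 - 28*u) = 2*(u - 3)/(2*u + 7)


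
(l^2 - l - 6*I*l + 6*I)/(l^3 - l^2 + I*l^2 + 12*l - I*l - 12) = (l - 6*I)/(l^2 + I*l + 12)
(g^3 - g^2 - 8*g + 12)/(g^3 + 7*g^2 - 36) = (g - 2)/(g + 6)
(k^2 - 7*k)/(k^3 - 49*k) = 1/(k + 7)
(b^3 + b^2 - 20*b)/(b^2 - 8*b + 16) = b*(b + 5)/(b - 4)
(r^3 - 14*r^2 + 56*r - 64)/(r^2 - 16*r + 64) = (r^2 - 6*r + 8)/(r - 8)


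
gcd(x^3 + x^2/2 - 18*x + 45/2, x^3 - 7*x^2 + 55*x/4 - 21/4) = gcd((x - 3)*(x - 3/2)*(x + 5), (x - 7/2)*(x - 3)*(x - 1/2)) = x - 3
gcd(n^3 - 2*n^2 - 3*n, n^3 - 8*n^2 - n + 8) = n + 1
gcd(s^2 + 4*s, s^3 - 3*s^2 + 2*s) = s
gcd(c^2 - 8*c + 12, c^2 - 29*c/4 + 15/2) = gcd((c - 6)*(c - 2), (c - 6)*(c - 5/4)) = c - 6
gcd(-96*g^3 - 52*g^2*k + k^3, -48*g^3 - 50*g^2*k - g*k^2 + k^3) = 48*g^2 + 2*g*k - k^2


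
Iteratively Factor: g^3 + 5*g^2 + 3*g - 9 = (g + 3)*(g^2 + 2*g - 3) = (g - 1)*(g + 3)*(g + 3)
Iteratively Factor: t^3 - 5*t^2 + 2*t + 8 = (t - 2)*(t^2 - 3*t - 4) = (t - 2)*(t + 1)*(t - 4)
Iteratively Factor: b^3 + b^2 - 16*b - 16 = (b + 1)*(b^2 - 16) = (b - 4)*(b + 1)*(b + 4)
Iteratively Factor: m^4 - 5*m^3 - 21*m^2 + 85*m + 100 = (m + 4)*(m^3 - 9*m^2 + 15*m + 25) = (m - 5)*(m + 4)*(m^2 - 4*m - 5) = (m - 5)*(m + 1)*(m + 4)*(m - 5)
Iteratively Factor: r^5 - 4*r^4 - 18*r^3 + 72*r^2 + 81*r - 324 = (r - 4)*(r^4 - 18*r^2 + 81) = (r - 4)*(r + 3)*(r^3 - 3*r^2 - 9*r + 27) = (r - 4)*(r - 3)*(r + 3)*(r^2 - 9) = (r - 4)*(r - 3)*(r + 3)^2*(r - 3)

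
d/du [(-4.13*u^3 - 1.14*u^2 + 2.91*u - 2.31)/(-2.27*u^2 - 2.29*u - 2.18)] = (9.3751*u^4 + 18.9154*u^3 + 36.2265*u^2 - 5.517*u - 11.6337)/(5.1529*u^4 + 10.3966*u^3 + 15.1413*u^2 + 9.9844*u + 4.7524)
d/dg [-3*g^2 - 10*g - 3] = -6*g - 10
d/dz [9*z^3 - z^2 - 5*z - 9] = 27*z^2 - 2*z - 5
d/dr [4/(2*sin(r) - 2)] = -2*cos(r)/(sin(r) - 1)^2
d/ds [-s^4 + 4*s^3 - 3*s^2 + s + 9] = -4*s^3 + 12*s^2 - 6*s + 1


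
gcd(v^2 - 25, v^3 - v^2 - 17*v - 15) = v - 5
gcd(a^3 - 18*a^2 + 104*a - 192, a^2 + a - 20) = a - 4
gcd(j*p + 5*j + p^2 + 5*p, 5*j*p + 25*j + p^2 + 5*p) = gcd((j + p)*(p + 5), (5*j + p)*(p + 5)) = p + 5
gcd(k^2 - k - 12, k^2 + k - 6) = k + 3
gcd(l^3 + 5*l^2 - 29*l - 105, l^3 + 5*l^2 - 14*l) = l + 7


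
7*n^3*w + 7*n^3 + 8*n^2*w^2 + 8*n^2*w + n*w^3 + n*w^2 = (n + w)*(7*n + w)*(n*w + n)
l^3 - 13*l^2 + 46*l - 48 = (l - 8)*(l - 3)*(l - 2)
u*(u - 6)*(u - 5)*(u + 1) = u^4 - 10*u^3 + 19*u^2 + 30*u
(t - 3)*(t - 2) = t^2 - 5*t + 6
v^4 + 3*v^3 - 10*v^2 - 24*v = v*(v - 3)*(v + 2)*(v + 4)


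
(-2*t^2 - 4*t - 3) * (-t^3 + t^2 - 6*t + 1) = 2*t^5 + 2*t^4 + 11*t^3 + 19*t^2 + 14*t - 3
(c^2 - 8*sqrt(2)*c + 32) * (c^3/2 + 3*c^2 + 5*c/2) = c^5/2 - 4*sqrt(2)*c^4 + 3*c^4 - 24*sqrt(2)*c^3 + 37*c^3/2 - 20*sqrt(2)*c^2 + 96*c^2 + 80*c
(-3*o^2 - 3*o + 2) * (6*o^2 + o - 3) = -18*o^4 - 21*o^3 + 18*o^2 + 11*o - 6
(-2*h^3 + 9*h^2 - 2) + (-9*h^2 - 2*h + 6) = -2*h^3 - 2*h + 4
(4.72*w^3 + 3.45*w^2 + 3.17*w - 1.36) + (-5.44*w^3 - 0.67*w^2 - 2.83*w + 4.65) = -0.720000000000001*w^3 + 2.78*w^2 + 0.34*w + 3.29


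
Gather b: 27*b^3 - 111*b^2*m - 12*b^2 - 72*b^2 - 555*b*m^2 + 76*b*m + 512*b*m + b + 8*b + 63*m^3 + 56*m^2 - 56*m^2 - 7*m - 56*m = 27*b^3 + b^2*(-111*m - 84) + b*(-555*m^2 + 588*m + 9) + 63*m^3 - 63*m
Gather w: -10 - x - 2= -x - 12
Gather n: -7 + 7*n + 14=7*n + 7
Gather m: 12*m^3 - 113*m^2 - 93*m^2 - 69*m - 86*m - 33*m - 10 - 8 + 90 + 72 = 12*m^3 - 206*m^2 - 188*m + 144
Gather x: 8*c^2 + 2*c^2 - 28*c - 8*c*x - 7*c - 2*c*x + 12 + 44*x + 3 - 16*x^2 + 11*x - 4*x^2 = 10*c^2 - 35*c - 20*x^2 + x*(55 - 10*c) + 15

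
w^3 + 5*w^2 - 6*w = w*(w - 1)*(w + 6)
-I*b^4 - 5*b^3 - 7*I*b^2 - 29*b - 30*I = (b - 5*I)*(b - 3*I)*(b + 2*I)*(-I*b + 1)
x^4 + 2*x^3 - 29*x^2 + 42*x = x*(x - 3)*(x - 2)*(x + 7)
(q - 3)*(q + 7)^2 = q^3 + 11*q^2 + 7*q - 147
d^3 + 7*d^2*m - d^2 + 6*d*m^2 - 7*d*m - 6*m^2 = (d - 1)*(d + m)*(d + 6*m)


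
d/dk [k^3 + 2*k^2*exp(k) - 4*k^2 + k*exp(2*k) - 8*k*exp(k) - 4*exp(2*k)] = 2*k^2*exp(k) + 3*k^2 + 2*k*exp(2*k) - 4*k*exp(k) - 8*k - 7*exp(2*k) - 8*exp(k)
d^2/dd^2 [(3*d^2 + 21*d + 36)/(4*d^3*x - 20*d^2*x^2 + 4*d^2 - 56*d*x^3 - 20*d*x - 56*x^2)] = 3*(((2*d + 7)*(-3*d^2*x + 10*d*x^2 - 2*d + 14*x^3 + 5*x) - (d^2 + 7*d + 12)*(3*d*x - 5*x^2 + 1))*(-d^3*x + 5*d^2*x^2 - d^2 + 14*d*x^3 + 5*d*x + 14*x^2) - (d^2 + 7*d + 12)*(-3*d^2*x + 10*d*x^2 - 2*d + 14*x^3 + 5*x)^2 - (-d^3*x + 5*d^2*x^2 - d^2 + 14*d*x^3 + 5*d*x + 14*x^2)^2)/(2*(-d^3*x + 5*d^2*x^2 - d^2 + 14*d*x^3 + 5*d*x + 14*x^2)^3)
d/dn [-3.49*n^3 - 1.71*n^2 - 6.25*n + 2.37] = -10.47*n^2 - 3.42*n - 6.25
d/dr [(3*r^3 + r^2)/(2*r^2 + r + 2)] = r*(-r*(3*r + 1)*(4*r + 1) + (9*r + 2)*(2*r^2 + r + 2))/(2*r^2 + r + 2)^2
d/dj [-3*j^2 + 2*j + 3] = 2 - 6*j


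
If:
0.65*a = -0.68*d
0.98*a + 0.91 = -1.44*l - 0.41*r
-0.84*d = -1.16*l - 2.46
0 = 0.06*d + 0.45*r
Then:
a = 60.39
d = -57.72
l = -43.92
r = 7.70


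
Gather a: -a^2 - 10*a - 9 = -a^2 - 10*a - 9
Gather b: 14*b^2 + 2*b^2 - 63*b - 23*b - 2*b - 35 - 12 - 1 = 16*b^2 - 88*b - 48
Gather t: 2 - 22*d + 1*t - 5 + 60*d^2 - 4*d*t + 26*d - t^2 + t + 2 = 60*d^2 + 4*d - t^2 + t*(2 - 4*d) - 1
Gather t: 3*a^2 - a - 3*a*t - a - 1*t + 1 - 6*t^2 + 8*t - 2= 3*a^2 - 2*a - 6*t^2 + t*(7 - 3*a) - 1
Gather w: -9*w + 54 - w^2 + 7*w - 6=-w^2 - 2*w + 48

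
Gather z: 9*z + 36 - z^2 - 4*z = -z^2 + 5*z + 36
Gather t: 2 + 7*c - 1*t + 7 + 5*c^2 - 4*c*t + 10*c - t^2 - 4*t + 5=5*c^2 + 17*c - t^2 + t*(-4*c - 5) + 14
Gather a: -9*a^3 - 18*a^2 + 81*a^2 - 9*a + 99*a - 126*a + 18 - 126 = -9*a^3 + 63*a^2 - 36*a - 108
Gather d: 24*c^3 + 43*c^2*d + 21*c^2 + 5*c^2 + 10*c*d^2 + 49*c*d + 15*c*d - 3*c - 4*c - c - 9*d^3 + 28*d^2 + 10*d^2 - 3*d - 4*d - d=24*c^3 + 26*c^2 - 8*c - 9*d^3 + d^2*(10*c + 38) + d*(43*c^2 + 64*c - 8)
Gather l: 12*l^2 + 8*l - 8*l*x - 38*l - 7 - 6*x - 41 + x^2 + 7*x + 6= 12*l^2 + l*(-8*x - 30) + x^2 + x - 42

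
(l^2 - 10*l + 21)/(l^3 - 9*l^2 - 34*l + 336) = (l - 3)/(l^2 - 2*l - 48)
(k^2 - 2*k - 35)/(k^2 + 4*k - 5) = (k - 7)/(k - 1)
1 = 1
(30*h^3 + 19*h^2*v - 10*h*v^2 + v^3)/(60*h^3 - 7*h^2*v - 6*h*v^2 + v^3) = (-6*h^2 - 5*h*v + v^2)/(-12*h^2 - h*v + v^2)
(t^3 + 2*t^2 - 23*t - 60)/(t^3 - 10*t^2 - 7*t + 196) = (t^2 - 2*t - 15)/(t^2 - 14*t + 49)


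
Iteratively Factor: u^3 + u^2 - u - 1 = (u - 1)*(u^2 + 2*u + 1) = (u - 1)*(u + 1)*(u + 1)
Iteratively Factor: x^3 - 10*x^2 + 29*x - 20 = (x - 1)*(x^2 - 9*x + 20) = (x - 4)*(x - 1)*(x - 5)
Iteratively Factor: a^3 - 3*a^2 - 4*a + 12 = (a - 2)*(a^2 - a - 6) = (a - 3)*(a - 2)*(a + 2)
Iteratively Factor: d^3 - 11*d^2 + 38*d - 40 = (d - 4)*(d^2 - 7*d + 10) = (d - 5)*(d - 4)*(d - 2)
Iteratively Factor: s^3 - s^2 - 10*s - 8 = (s + 2)*(s^2 - 3*s - 4) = (s - 4)*(s + 2)*(s + 1)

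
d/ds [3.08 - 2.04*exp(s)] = -2.04*exp(s)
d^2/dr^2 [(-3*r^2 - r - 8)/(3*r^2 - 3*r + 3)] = 2*(-4*r^3 - 15*r^2 + 27*r - 4)/(3*(r^6 - 3*r^5 + 6*r^4 - 7*r^3 + 6*r^2 - 3*r + 1))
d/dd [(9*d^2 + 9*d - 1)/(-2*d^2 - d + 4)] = (9*d^2 + 68*d + 35)/(4*d^4 + 4*d^3 - 15*d^2 - 8*d + 16)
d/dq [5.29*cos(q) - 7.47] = -5.29*sin(q)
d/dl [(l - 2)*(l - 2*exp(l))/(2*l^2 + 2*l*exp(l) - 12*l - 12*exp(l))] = (-(l - 2)*(l - 2*exp(l))*(l*exp(l) + 2*l - 5*exp(l) - 6) + (l - (l - 2)*(2*exp(l) - 1) - 2*exp(l))*(l^2 + l*exp(l) - 6*l - 6*exp(l)))/(2*(l^2 + l*exp(l) - 6*l - 6*exp(l))^2)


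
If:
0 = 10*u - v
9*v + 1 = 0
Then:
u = -1/90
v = -1/9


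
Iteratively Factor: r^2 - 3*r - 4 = (r - 4)*(r + 1)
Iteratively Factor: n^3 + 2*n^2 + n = (n)*(n^2 + 2*n + 1) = n*(n + 1)*(n + 1)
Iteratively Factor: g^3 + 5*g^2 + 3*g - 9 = (g + 3)*(g^2 + 2*g - 3) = (g - 1)*(g + 3)*(g + 3)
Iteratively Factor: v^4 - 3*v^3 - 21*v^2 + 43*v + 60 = (v + 4)*(v^3 - 7*v^2 + 7*v + 15) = (v + 1)*(v + 4)*(v^2 - 8*v + 15) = (v - 5)*(v + 1)*(v + 4)*(v - 3)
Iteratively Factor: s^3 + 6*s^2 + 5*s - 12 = (s + 4)*(s^2 + 2*s - 3) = (s + 3)*(s + 4)*(s - 1)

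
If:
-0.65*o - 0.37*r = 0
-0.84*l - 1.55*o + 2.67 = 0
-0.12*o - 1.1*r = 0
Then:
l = 3.18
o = 0.00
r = 0.00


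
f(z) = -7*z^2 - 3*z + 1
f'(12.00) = -171.00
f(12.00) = -1043.00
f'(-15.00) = 207.00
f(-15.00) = -1529.00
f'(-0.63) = 5.82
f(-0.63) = 0.11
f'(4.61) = -67.54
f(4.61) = -161.59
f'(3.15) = -47.10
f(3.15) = -77.91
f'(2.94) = -44.16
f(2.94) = -68.33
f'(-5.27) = 70.78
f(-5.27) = -177.60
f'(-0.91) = 9.74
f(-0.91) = -2.07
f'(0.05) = -3.70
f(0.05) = 0.83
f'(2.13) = -32.82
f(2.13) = -37.15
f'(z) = -14*z - 3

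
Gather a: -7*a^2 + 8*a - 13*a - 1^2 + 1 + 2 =-7*a^2 - 5*a + 2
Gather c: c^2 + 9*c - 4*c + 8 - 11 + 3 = c^2 + 5*c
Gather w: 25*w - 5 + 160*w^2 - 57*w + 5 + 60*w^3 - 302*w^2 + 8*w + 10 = 60*w^3 - 142*w^2 - 24*w + 10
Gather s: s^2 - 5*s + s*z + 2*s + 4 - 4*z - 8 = s^2 + s*(z - 3) - 4*z - 4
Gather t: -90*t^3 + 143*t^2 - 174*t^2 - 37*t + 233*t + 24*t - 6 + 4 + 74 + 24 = -90*t^3 - 31*t^2 + 220*t + 96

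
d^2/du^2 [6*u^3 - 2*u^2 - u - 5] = 36*u - 4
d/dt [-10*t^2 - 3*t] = -20*t - 3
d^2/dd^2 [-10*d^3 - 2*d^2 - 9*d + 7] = -60*d - 4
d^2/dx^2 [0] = 0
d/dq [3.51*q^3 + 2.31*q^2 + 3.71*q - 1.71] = 10.53*q^2 + 4.62*q + 3.71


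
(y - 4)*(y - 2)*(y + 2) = y^3 - 4*y^2 - 4*y + 16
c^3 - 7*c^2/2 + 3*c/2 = c*(c - 3)*(c - 1/2)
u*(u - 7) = u^2 - 7*u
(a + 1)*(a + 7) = a^2 + 8*a + 7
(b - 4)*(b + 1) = b^2 - 3*b - 4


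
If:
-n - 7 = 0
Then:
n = -7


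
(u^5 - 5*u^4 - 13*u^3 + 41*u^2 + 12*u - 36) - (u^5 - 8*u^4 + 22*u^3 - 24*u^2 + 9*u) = 3*u^4 - 35*u^3 + 65*u^2 + 3*u - 36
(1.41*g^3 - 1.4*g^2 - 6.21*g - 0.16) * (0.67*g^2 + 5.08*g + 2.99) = 0.9447*g^5 + 6.2248*g^4 - 7.0568*g^3 - 35.84*g^2 - 19.3807*g - 0.4784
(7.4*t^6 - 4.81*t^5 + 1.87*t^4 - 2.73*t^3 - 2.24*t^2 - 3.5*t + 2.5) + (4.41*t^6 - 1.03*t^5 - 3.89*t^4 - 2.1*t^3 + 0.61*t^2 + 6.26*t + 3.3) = 11.81*t^6 - 5.84*t^5 - 2.02*t^4 - 4.83*t^3 - 1.63*t^2 + 2.76*t + 5.8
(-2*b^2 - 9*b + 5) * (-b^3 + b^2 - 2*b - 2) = 2*b^5 + 7*b^4 - 10*b^3 + 27*b^2 + 8*b - 10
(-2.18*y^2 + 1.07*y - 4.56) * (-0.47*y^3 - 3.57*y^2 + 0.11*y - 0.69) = 1.0246*y^5 + 7.2797*y^4 - 1.9165*y^3 + 17.9011*y^2 - 1.2399*y + 3.1464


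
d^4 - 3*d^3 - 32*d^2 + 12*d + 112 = (d - 7)*(d - 2)*(d + 2)*(d + 4)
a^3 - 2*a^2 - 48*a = a*(a - 8)*(a + 6)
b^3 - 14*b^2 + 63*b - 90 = (b - 6)*(b - 5)*(b - 3)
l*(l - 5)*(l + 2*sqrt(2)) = l^3 - 5*l^2 + 2*sqrt(2)*l^2 - 10*sqrt(2)*l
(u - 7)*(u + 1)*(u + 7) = u^3 + u^2 - 49*u - 49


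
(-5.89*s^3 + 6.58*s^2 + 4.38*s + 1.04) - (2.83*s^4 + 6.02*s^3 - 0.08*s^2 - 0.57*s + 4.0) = -2.83*s^4 - 11.91*s^3 + 6.66*s^2 + 4.95*s - 2.96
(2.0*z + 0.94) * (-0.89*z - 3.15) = -1.78*z^2 - 7.1366*z - 2.961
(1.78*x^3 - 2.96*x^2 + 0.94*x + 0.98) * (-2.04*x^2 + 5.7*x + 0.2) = -3.6312*x^5 + 16.1844*x^4 - 18.4336*x^3 + 2.7668*x^2 + 5.774*x + 0.196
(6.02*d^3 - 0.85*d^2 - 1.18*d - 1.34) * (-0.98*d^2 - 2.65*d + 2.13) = -5.8996*d^5 - 15.12*d^4 + 16.2315*d^3 + 2.6297*d^2 + 1.0376*d - 2.8542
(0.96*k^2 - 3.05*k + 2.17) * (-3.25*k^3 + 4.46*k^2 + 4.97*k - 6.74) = -3.12*k^5 + 14.1941*k^4 - 15.8843*k^3 - 11.9507*k^2 + 31.3419*k - 14.6258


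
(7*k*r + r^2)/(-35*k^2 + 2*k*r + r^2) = r/(-5*k + r)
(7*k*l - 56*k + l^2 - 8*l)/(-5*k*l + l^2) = (-7*k*l + 56*k - l^2 + 8*l)/(l*(5*k - l))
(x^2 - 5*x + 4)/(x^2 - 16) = (x - 1)/(x + 4)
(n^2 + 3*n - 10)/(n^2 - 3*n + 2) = (n + 5)/(n - 1)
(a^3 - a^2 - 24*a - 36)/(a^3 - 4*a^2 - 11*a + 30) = (a^2 - 4*a - 12)/(a^2 - 7*a + 10)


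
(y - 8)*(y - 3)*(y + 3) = y^3 - 8*y^2 - 9*y + 72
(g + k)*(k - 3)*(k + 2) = g*k^2 - g*k - 6*g + k^3 - k^2 - 6*k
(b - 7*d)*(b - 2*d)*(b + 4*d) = b^3 - 5*b^2*d - 22*b*d^2 + 56*d^3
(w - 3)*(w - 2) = w^2 - 5*w + 6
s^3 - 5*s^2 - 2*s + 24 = (s - 4)*(s - 3)*(s + 2)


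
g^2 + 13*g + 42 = (g + 6)*(g + 7)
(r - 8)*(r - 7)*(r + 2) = r^3 - 13*r^2 + 26*r + 112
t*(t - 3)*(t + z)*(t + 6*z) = t^4 + 7*t^3*z - 3*t^3 + 6*t^2*z^2 - 21*t^2*z - 18*t*z^2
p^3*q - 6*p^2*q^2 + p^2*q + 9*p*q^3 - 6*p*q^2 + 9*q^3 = (p - 3*q)^2*(p*q + q)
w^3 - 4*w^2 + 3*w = w*(w - 3)*(w - 1)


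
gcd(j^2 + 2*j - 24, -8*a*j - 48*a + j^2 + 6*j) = j + 6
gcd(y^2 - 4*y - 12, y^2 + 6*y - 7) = 1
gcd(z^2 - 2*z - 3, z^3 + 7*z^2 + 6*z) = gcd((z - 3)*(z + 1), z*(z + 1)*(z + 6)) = z + 1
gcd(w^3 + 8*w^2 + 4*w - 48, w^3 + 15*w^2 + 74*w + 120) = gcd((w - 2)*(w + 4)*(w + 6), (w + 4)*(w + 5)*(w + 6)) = w^2 + 10*w + 24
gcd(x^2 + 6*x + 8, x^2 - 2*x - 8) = x + 2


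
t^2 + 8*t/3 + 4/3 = (t + 2/3)*(t + 2)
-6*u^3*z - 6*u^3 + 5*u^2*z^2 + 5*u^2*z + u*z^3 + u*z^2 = (-u + z)*(6*u + z)*(u*z + u)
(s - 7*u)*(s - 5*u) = s^2 - 12*s*u + 35*u^2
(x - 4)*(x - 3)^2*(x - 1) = x^4 - 11*x^3 + 43*x^2 - 69*x + 36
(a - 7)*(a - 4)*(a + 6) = a^3 - 5*a^2 - 38*a + 168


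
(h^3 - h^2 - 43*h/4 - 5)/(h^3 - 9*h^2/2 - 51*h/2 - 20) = (h^2 - 7*h/2 - 2)/(h^2 - 7*h - 8)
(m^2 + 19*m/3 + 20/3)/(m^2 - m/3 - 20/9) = 3*(m + 5)/(3*m - 5)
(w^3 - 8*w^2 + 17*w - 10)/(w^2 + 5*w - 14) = (w^2 - 6*w + 5)/(w + 7)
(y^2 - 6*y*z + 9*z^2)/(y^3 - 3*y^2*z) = (y - 3*z)/y^2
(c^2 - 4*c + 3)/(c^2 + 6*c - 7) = (c - 3)/(c + 7)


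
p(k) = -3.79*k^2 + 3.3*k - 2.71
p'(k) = 3.3 - 7.58*k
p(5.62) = -103.87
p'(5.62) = -39.30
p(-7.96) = -269.12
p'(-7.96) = 63.64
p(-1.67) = -18.79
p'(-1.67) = 15.96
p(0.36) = -2.01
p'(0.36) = 0.57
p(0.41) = -1.99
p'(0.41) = 0.19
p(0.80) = -2.50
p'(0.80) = -2.76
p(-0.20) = -3.52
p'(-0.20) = 4.82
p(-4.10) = -79.95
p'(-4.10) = 34.38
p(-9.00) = -339.40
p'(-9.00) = 71.52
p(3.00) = -26.92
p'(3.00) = -19.44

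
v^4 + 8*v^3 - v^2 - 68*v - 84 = (v - 3)*(v + 2)^2*(v + 7)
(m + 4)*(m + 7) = m^2 + 11*m + 28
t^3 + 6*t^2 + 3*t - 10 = (t - 1)*(t + 2)*(t + 5)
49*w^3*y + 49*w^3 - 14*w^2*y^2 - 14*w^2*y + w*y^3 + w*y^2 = (-7*w + y)^2*(w*y + w)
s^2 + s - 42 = (s - 6)*(s + 7)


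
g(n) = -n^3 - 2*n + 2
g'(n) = -3*n^2 - 2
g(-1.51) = 8.46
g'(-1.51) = -8.84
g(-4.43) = 97.80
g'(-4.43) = -60.87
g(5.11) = -141.65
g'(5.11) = -80.34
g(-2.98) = 34.42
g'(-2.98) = -28.64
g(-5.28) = 159.76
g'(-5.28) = -85.64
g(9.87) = -979.24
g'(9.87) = -294.25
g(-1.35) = 7.16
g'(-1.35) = -7.47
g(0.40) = 1.14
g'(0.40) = -2.48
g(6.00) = -226.00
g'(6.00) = -110.00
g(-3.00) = 35.00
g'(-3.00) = -29.00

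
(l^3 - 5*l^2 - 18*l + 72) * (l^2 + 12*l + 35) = l^5 + 7*l^4 - 43*l^3 - 319*l^2 + 234*l + 2520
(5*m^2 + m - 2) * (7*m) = 35*m^3 + 7*m^2 - 14*m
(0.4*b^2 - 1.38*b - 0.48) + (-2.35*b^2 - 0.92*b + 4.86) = -1.95*b^2 - 2.3*b + 4.38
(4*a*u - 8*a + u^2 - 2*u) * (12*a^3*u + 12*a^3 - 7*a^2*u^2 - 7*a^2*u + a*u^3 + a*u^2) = 48*a^4*u^2 - 48*a^4*u - 96*a^4 - 16*a^3*u^3 + 16*a^3*u^2 + 32*a^3*u - 3*a^2*u^4 + 3*a^2*u^3 + 6*a^2*u^2 + a*u^5 - a*u^4 - 2*a*u^3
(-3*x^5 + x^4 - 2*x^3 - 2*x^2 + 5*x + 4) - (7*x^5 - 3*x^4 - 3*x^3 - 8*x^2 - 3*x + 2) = -10*x^5 + 4*x^4 + x^3 + 6*x^2 + 8*x + 2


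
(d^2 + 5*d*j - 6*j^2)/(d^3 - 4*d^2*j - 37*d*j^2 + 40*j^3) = (d + 6*j)/(d^2 - 3*d*j - 40*j^2)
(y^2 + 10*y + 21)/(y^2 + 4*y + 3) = (y + 7)/(y + 1)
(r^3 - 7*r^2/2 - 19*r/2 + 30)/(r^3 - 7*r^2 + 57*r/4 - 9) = 2*(2*r^2 + r - 15)/(4*r^2 - 12*r + 9)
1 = 1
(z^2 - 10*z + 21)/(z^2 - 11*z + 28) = (z - 3)/(z - 4)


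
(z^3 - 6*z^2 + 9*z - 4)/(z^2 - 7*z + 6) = (z^2 - 5*z + 4)/(z - 6)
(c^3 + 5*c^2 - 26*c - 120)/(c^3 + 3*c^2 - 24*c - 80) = (c + 6)/(c + 4)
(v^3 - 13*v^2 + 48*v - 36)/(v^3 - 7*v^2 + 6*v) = (v - 6)/v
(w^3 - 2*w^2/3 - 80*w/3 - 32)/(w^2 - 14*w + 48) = (3*w^2 + 16*w + 16)/(3*(w - 8))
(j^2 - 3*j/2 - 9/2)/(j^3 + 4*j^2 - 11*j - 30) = (j + 3/2)/(j^2 + 7*j + 10)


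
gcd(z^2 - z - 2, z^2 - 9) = 1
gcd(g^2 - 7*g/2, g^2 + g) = g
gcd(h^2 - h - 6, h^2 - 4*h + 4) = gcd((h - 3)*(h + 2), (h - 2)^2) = 1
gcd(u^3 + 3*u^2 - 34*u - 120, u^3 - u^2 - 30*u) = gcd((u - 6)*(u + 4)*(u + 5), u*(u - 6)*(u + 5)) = u^2 - u - 30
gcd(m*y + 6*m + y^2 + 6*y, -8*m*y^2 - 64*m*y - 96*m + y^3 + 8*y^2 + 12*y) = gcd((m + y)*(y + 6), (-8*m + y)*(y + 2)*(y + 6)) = y + 6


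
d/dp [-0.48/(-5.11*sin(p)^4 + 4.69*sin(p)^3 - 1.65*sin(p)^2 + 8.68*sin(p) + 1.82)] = (-9.8112*sin(p)^3 + 6.7536*sin(p)^2 - 1.584*sin(p) + 4.1664)*cos(p)/(-5.11*sin(p)^4 + 4.69*sin(p)^3 - 1.65*sin(p)^2 + 8.68*sin(p) + 1.82)^2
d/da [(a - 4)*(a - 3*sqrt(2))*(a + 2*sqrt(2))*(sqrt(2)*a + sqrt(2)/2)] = 4*sqrt(2)*a^3 - 21*sqrt(2)*a^2/2 - 6*a^2 - 28*sqrt(2)*a + 14*a + 4 + 42*sqrt(2)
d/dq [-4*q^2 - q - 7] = -8*q - 1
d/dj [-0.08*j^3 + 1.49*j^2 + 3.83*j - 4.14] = -0.24*j^2 + 2.98*j + 3.83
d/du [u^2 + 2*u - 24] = 2*u + 2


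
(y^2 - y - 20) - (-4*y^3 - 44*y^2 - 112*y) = 4*y^3 + 45*y^2 + 111*y - 20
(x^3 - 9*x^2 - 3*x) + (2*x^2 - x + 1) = x^3 - 7*x^2 - 4*x + 1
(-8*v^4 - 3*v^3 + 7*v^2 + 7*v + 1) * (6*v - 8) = -48*v^5 + 46*v^4 + 66*v^3 - 14*v^2 - 50*v - 8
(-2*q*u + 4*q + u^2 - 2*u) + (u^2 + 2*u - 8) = -2*q*u + 4*q + 2*u^2 - 8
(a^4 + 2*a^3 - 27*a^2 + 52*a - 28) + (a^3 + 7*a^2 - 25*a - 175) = a^4 + 3*a^3 - 20*a^2 + 27*a - 203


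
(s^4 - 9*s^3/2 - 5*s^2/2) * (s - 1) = s^5 - 11*s^4/2 + 2*s^3 + 5*s^2/2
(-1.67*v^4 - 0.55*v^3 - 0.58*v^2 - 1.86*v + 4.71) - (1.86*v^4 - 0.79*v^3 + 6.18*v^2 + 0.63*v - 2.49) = -3.53*v^4 + 0.24*v^3 - 6.76*v^2 - 2.49*v + 7.2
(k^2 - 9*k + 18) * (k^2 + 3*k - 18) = k^4 - 6*k^3 - 27*k^2 + 216*k - 324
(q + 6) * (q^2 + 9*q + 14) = q^3 + 15*q^2 + 68*q + 84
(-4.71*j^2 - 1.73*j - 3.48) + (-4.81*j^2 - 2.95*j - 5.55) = -9.52*j^2 - 4.68*j - 9.03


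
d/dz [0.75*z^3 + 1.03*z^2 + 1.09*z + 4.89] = 2.25*z^2 + 2.06*z + 1.09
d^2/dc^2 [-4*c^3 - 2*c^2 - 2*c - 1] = -24*c - 4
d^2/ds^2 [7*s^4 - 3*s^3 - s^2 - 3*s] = 84*s^2 - 18*s - 2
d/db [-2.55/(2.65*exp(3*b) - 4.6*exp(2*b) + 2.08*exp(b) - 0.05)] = (20.2725*exp(2*b) - 23.46*exp(b) + 5.304)*exp(b)/(2.65*exp(3*b) - 4.6*exp(2*b) + 2.08*exp(b) - 0.05)^2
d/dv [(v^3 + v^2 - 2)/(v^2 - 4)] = v*(v^3 - 12*v - 4)/(v^4 - 8*v^2 + 16)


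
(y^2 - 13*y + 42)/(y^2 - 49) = (y - 6)/(y + 7)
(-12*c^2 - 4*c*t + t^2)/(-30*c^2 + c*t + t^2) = (-12*c^2 - 4*c*t + t^2)/(-30*c^2 + c*t + t^2)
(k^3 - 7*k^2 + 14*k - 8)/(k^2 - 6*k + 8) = k - 1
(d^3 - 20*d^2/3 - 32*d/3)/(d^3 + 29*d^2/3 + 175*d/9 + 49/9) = 3*d*(3*d^2 - 20*d - 32)/(9*d^3 + 87*d^2 + 175*d + 49)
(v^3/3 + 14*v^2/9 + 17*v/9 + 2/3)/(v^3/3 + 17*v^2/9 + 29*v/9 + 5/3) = (3*v + 2)/(3*v + 5)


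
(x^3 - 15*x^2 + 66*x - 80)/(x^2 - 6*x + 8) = (x^2 - 13*x + 40)/(x - 4)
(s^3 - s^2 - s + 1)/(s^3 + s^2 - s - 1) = (s - 1)/(s + 1)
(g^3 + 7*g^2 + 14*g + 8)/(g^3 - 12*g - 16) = (g^2 + 5*g + 4)/(g^2 - 2*g - 8)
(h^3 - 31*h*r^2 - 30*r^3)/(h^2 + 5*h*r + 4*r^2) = (h^2 - h*r - 30*r^2)/(h + 4*r)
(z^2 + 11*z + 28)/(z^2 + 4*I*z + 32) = (z^2 + 11*z + 28)/(z^2 + 4*I*z + 32)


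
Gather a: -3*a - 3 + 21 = 18 - 3*a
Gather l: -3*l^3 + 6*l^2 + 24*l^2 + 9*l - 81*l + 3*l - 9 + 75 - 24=-3*l^3 + 30*l^2 - 69*l + 42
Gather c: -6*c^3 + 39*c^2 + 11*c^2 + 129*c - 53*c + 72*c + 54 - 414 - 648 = -6*c^3 + 50*c^2 + 148*c - 1008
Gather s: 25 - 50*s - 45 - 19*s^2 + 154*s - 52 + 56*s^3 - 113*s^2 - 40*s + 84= 56*s^3 - 132*s^2 + 64*s + 12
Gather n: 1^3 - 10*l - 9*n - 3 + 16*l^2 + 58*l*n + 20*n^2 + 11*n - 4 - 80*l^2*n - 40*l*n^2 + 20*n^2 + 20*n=16*l^2 - 10*l + n^2*(40 - 40*l) + n*(-80*l^2 + 58*l + 22) - 6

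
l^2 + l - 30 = (l - 5)*(l + 6)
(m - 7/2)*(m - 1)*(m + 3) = m^3 - 3*m^2/2 - 10*m + 21/2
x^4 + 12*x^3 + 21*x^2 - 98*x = x*(x - 2)*(x + 7)^2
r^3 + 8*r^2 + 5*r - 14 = (r - 1)*(r + 2)*(r + 7)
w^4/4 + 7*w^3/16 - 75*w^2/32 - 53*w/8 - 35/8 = (w/2 + 1)^2*(w - 7/2)*(w + 5/4)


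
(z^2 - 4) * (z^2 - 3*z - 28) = z^4 - 3*z^3 - 32*z^2 + 12*z + 112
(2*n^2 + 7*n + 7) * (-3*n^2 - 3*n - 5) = -6*n^4 - 27*n^3 - 52*n^2 - 56*n - 35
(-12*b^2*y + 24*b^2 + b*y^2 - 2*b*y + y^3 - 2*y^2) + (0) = -12*b^2*y + 24*b^2 + b*y^2 - 2*b*y + y^3 - 2*y^2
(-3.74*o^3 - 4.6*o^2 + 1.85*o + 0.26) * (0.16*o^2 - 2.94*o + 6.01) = -0.5984*o^5 + 10.2596*o^4 - 8.6574*o^3 - 33.0434*o^2 + 10.3541*o + 1.5626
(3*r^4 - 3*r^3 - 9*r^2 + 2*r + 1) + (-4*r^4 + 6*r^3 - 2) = -r^4 + 3*r^3 - 9*r^2 + 2*r - 1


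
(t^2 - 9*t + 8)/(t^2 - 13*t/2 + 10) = 2*(t^2 - 9*t + 8)/(2*t^2 - 13*t + 20)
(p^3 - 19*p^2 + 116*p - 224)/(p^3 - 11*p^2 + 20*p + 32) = (p - 7)/(p + 1)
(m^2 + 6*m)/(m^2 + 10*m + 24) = m/(m + 4)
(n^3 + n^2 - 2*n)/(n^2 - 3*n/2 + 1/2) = 2*n*(n + 2)/(2*n - 1)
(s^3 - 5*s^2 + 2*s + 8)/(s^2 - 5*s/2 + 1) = 2*(s^2 - 3*s - 4)/(2*s - 1)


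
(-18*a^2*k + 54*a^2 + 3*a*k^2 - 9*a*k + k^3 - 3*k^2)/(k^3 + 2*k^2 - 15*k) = (-18*a^2 + 3*a*k + k^2)/(k*(k + 5))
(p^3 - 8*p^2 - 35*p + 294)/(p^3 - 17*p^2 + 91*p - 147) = (p + 6)/(p - 3)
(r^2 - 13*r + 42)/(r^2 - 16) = (r^2 - 13*r + 42)/(r^2 - 16)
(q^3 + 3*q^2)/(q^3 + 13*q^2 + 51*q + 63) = q^2/(q^2 + 10*q + 21)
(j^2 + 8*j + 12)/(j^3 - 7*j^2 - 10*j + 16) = (j + 6)/(j^2 - 9*j + 8)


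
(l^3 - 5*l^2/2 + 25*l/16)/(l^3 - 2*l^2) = (16*l^2 - 40*l + 25)/(16*l*(l - 2))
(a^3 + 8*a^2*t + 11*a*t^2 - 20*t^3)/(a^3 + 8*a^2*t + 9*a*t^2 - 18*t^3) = (a^2 + 9*a*t + 20*t^2)/(a^2 + 9*a*t + 18*t^2)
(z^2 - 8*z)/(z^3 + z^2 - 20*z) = (z - 8)/(z^2 + z - 20)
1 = 1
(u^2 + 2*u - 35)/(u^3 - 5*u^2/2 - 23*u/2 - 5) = 2*(u + 7)/(2*u^2 + 5*u + 2)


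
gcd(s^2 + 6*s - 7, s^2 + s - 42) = s + 7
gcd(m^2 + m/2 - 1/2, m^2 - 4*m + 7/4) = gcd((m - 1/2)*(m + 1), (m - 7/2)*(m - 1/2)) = m - 1/2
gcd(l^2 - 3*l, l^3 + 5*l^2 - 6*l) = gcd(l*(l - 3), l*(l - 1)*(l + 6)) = l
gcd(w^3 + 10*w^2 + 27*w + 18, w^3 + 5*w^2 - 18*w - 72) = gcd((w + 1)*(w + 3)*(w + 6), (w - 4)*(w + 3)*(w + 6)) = w^2 + 9*w + 18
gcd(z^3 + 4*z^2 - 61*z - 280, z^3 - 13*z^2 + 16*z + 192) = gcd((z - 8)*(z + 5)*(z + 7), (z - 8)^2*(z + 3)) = z - 8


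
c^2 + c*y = c*(c + y)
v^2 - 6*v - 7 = (v - 7)*(v + 1)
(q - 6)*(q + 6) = q^2 - 36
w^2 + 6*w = w*(w + 6)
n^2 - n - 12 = (n - 4)*(n + 3)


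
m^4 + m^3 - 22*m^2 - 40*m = m*(m - 5)*(m + 2)*(m + 4)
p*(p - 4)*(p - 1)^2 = p^4 - 6*p^3 + 9*p^2 - 4*p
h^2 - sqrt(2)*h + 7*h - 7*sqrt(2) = (h + 7)*(h - sqrt(2))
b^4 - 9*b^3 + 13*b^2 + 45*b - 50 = (b - 5)^2*(b - 1)*(b + 2)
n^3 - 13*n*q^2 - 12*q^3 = (n - 4*q)*(n + q)*(n + 3*q)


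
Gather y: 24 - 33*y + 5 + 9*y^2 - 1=9*y^2 - 33*y + 28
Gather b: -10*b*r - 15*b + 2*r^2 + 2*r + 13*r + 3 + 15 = b*(-10*r - 15) + 2*r^2 + 15*r + 18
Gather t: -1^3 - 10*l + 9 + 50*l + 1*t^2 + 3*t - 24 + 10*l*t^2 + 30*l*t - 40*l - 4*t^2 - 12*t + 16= t^2*(10*l - 3) + t*(30*l - 9)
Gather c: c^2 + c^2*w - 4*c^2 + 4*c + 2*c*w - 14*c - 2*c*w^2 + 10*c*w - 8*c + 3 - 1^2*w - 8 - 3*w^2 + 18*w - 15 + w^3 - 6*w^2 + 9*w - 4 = c^2*(w - 3) + c*(-2*w^2 + 12*w - 18) + w^3 - 9*w^2 + 26*w - 24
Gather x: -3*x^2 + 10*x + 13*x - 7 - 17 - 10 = -3*x^2 + 23*x - 34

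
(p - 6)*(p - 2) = p^2 - 8*p + 12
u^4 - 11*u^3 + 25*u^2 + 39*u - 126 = (u - 7)*(u - 3)^2*(u + 2)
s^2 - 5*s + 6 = (s - 3)*(s - 2)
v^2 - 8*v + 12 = (v - 6)*(v - 2)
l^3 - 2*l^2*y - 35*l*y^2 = l*(l - 7*y)*(l + 5*y)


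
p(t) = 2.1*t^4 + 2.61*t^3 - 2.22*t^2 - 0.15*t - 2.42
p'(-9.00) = -5449.56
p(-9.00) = 11694.52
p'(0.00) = -0.15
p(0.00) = -2.42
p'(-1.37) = -0.97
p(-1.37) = -5.69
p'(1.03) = 12.76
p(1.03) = 0.29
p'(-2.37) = -57.47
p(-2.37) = 16.98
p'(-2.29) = -49.80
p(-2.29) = 12.69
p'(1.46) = 36.20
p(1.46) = 10.29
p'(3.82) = 565.39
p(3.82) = 557.27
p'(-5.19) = -940.50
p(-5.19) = 1097.35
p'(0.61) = 1.96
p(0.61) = -2.45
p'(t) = 8.4*t^3 + 7.83*t^2 - 4.44*t - 0.15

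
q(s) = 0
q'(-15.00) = 0.00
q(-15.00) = 0.00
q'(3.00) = 0.00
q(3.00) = 0.00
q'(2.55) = 0.00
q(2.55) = 0.00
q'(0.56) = 0.00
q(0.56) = 0.00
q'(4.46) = 0.00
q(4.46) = 0.00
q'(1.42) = 0.00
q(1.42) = 0.00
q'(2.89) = 0.00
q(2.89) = 0.00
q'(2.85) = 0.00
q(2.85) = 0.00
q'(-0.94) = 0.00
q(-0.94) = 0.00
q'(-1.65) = 0.00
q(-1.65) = 0.00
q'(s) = 0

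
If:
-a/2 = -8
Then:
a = 16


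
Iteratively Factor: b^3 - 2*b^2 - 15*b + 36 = (b - 3)*(b^2 + b - 12) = (b - 3)^2*(b + 4)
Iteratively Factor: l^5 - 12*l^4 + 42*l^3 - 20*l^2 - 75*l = (l - 3)*(l^4 - 9*l^3 + 15*l^2 + 25*l) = (l - 5)*(l - 3)*(l^3 - 4*l^2 - 5*l) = (l - 5)^2*(l - 3)*(l^2 + l) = (l - 5)^2*(l - 3)*(l + 1)*(l)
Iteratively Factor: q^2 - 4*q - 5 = (q + 1)*(q - 5)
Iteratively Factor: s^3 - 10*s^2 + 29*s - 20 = (s - 4)*(s^2 - 6*s + 5) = (s - 5)*(s - 4)*(s - 1)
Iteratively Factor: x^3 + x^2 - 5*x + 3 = (x - 1)*(x^2 + 2*x - 3) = (x - 1)*(x + 3)*(x - 1)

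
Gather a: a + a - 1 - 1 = 2*a - 2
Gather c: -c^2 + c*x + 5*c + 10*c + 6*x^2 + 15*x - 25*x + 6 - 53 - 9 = -c^2 + c*(x + 15) + 6*x^2 - 10*x - 56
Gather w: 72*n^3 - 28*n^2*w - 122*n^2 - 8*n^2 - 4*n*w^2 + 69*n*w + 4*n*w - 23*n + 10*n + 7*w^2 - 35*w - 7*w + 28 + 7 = 72*n^3 - 130*n^2 - 13*n + w^2*(7 - 4*n) + w*(-28*n^2 + 73*n - 42) + 35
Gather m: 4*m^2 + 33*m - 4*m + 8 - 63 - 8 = 4*m^2 + 29*m - 63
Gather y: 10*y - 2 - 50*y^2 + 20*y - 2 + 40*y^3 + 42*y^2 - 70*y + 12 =40*y^3 - 8*y^2 - 40*y + 8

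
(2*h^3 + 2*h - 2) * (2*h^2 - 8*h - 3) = 4*h^5 - 16*h^4 - 2*h^3 - 20*h^2 + 10*h + 6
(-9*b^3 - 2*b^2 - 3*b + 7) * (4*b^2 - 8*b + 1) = -36*b^5 + 64*b^4 - 5*b^3 + 50*b^2 - 59*b + 7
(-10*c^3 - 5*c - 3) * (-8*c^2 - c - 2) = 80*c^5 + 10*c^4 + 60*c^3 + 29*c^2 + 13*c + 6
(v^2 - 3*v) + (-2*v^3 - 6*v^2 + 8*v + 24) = -2*v^3 - 5*v^2 + 5*v + 24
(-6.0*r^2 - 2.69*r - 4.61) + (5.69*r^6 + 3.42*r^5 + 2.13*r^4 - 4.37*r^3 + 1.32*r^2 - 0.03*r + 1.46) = 5.69*r^6 + 3.42*r^5 + 2.13*r^4 - 4.37*r^3 - 4.68*r^2 - 2.72*r - 3.15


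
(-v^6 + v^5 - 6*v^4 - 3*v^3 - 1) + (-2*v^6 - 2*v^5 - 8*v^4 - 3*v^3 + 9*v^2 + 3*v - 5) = -3*v^6 - v^5 - 14*v^4 - 6*v^3 + 9*v^2 + 3*v - 6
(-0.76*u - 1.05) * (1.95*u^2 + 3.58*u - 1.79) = -1.482*u^3 - 4.7683*u^2 - 2.3986*u + 1.8795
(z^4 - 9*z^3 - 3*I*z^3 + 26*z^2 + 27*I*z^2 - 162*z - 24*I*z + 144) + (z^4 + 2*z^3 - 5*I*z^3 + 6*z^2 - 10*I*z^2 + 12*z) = 2*z^4 - 7*z^3 - 8*I*z^3 + 32*z^2 + 17*I*z^2 - 150*z - 24*I*z + 144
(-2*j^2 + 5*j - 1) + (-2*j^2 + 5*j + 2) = -4*j^2 + 10*j + 1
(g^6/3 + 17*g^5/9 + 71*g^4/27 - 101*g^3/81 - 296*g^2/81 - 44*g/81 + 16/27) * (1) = g^6/3 + 17*g^5/9 + 71*g^4/27 - 101*g^3/81 - 296*g^2/81 - 44*g/81 + 16/27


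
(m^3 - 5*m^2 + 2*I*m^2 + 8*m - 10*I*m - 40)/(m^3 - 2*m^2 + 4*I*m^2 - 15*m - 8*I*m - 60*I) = (m - 2*I)/(m + 3)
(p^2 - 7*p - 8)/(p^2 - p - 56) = (p + 1)/(p + 7)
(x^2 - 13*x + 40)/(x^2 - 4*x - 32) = (x - 5)/(x + 4)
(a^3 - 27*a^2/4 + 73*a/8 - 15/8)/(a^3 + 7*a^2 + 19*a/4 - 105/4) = (4*a^2 - 21*a + 5)/(2*(2*a^2 + 17*a + 35))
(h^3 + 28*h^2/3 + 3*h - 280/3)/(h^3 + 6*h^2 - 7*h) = (3*h^2 + 7*h - 40)/(3*h*(h - 1))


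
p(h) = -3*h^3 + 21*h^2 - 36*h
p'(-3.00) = -243.00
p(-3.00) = 378.00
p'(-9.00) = -1143.00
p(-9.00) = 4212.00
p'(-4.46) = -402.34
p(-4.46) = 844.43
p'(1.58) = 7.89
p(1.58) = -16.29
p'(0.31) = -23.84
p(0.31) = -9.23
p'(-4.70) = -432.21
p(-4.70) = 944.56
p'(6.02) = -109.32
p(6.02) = -110.17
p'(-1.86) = -145.26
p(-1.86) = 158.92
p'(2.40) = 12.96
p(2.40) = -6.91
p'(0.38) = -21.34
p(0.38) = -10.81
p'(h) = -9*h^2 + 42*h - 36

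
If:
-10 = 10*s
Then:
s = -1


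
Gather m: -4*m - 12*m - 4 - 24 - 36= -16*m - 64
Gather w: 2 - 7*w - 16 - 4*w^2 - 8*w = -4*w^2 - 15*w - 14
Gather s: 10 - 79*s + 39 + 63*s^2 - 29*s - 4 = 63*s^2 - 108*s + 45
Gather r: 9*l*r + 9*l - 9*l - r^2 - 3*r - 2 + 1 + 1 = -r^2 + r*(9*l - 3)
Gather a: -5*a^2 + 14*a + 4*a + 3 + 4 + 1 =-5*a^2 + 18*a + 8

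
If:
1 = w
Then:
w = 1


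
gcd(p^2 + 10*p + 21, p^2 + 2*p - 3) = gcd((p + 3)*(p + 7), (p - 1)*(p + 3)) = p + 3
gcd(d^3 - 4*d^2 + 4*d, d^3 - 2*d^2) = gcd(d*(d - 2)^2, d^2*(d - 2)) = d^2 - 2*d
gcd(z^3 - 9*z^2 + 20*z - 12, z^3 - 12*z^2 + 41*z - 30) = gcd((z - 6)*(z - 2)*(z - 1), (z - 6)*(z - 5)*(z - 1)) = z^2 - 7*z + 6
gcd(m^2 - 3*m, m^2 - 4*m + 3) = m - 3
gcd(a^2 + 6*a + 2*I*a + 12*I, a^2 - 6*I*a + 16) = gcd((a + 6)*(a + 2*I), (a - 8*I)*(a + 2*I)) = a + 2*I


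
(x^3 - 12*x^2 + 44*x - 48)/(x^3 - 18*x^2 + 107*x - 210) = (x^2 - 6*x + 8)/(x^2 - 12*x + 35)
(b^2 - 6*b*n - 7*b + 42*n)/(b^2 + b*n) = (b^2 - 6*b*n - 7*b + 42*n)/(b*(b + n))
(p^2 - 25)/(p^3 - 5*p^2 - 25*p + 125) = 1/(p - 5)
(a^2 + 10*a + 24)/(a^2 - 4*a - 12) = (a^2 + 10*a + 24)/(a^2 - 4*a - 12)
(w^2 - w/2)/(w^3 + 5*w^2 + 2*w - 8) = w*(2*w - 1)/(2*(w^3 + 5*w^2 + 2*w - 8))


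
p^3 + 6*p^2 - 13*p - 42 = (p - 3)*(p + 2)*(p + 7)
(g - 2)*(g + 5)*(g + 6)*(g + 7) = g^4 + 16*g^3 + 71*g^2 - 4*g - 420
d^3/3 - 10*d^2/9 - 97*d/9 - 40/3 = (d/3 + 1)*(d - 8)*(d + 5/3)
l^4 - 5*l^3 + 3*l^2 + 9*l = l*(l - 3)^2*(l + 1)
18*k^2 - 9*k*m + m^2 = (-6*k + m)*(-3*k + m)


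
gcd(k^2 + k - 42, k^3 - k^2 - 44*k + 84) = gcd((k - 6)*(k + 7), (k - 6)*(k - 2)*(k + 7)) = k^2 + k - 42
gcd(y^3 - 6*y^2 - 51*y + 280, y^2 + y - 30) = y - 5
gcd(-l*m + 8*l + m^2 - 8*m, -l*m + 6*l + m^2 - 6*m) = l - m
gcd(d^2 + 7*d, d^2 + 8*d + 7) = d + 7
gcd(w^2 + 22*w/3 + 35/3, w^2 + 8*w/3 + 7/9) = w + 7/3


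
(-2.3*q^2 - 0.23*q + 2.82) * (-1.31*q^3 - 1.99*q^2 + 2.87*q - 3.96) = 3.013*q^5 + 4.8783*q^4 - 9.8375*q^3 + 2.8361*q^2 + 9.0042*q - 11.1672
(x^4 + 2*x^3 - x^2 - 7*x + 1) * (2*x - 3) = 2*x^5 + x^4 - 8*x^3 - 11*x^2 + 23*x - 3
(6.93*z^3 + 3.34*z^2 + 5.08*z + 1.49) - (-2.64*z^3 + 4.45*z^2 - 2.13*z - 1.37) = 9.57*z^3 - 1.11*z^2 + 7.21*z + 2.86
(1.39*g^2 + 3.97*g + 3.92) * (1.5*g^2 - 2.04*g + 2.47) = 2.085*g^4 + 3.1194*g^3 + 1.2145*g^2 + 1.8091*g + 9.6824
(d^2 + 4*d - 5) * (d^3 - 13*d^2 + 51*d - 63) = d^5 - 9*d^4 - 6*d^3 + 206*d^2 - 507*d + 315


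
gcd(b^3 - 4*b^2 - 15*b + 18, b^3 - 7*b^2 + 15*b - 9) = b - 1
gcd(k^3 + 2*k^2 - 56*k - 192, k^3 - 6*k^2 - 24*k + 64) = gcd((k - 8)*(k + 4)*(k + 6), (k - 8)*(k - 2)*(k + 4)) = k^2 - 4*k - 32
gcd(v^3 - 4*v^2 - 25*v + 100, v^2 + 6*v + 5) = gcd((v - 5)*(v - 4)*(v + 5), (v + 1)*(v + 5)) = v + 5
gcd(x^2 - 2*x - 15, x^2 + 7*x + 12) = x + 3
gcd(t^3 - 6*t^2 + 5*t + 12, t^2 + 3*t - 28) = t - 4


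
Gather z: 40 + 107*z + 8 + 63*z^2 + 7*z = 63*z^2 + 114*z + 48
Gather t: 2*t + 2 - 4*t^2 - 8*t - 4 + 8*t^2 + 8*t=4*t^2 + 2*t - 2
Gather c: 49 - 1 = 48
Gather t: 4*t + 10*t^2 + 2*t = 10*t^2 + 6*t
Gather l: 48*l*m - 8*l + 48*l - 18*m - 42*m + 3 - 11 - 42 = l*(48*m + 40) - 60*m - 50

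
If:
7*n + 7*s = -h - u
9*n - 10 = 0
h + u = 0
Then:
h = -u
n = 10/9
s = -10/9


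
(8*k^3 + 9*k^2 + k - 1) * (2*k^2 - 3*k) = 16*k^5 - 6*k^4 - 25*k^3 - 5*k^2 + 3*k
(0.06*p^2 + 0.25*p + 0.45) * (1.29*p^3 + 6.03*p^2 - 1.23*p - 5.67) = 0.0774*p^5 + 0.6843*p^4 + 2.0142*p^3 + 2.0658*p^2 - 1.971*p - 2.5515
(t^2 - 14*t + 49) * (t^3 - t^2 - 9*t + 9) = t^5 - 15*t^4 + 54*t^3 + 86*t^2 - 567*t + 441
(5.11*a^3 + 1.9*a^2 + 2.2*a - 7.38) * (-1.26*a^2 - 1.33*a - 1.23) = -6.4386*a^5 - 9.1903*a^4 - 11.5843*a^3 + 4.0358*a^2 + 7.1094*a + 9.0774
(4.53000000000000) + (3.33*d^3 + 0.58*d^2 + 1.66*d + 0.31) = 3.33*d^3 + 0.58*d^2 + 1.66*d + 4.84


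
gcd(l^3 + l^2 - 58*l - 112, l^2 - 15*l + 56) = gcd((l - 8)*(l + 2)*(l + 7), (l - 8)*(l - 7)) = l - 8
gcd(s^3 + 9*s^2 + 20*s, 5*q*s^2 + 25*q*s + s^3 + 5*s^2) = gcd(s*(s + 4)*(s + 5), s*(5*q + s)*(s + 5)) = s^2 + 5*s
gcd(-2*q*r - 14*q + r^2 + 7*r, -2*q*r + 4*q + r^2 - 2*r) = 2*q - r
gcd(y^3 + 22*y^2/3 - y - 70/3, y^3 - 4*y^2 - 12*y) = y + 2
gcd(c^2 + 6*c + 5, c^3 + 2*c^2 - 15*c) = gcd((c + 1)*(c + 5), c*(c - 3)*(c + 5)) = c + 5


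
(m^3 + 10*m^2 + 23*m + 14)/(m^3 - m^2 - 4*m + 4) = (m^2 + 8*m + 7)/(m^2 - 3*m + 2)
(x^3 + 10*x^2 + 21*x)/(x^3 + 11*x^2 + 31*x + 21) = x/(x + 1)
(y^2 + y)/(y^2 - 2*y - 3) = y/(y - 3)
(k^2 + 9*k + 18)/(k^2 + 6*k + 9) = (k + 6)/(k + 3)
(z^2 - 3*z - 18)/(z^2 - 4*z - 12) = (z + 3)/(z + 2)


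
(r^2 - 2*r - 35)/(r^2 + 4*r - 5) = (r - 7)/(r - 1)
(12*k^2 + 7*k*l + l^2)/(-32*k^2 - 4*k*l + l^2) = (-3*k - l)/(8*k - l)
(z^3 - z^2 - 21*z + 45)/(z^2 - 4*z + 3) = (z^2 + 2*z - 15)/(z - 1)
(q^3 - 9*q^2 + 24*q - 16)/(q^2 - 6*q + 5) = (q^2 - 8*q + 16)/(q - 5)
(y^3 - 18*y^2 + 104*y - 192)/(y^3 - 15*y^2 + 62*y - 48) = (y - 4)/(y - 1)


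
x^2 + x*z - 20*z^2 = (x - 4*z)*(x + 5*z)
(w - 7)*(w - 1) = w^2 - 8*w + 7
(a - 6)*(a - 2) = a^2 - 8*a + 12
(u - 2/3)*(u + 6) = u^2 + 16*u/3 - 4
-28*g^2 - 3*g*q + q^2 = (-7*g + q)*(4*g + q)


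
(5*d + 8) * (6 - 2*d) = -10*d^2 + 14*d + 48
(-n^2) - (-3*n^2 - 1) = 2*n^2 + 1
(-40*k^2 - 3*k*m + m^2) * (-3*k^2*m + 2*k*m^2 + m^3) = 120*k^4*m - 71*k^3*m^2 - 49*k^2*m^3 - k*m^4 + m^5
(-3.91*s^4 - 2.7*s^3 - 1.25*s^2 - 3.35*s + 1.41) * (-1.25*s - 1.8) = 4.8875*s^5 + 10.413*s^4 + 6.4225*s^3 + 6.4375*s^2 + 4.2675*s - 2.538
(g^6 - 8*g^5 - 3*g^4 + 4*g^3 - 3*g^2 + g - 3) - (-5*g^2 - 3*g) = g^6 - 8*g^5 - 3*g^4 + 4*g^3 + 2*g^2 + 4*g - 3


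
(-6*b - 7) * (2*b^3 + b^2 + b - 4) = -12*b^4 - 20*b^3 - 13*b^2 + 17*b + 28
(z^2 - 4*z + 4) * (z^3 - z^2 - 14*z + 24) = z^5 - 5*z^4 - 6*z^3 + 76*z^2 - 152*z + 96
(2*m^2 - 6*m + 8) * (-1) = -2*m^2 + 6*m - 8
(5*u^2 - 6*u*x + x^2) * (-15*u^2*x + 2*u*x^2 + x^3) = -75*u^4*x + 100*u^3*x^2 - 22*u^2*x^3 - 4*u*x^4 + x^5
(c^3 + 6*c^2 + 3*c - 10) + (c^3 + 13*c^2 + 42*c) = 2*c^3 + 19*c^2 + 45*c - 10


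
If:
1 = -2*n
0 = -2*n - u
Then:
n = -1/2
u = 1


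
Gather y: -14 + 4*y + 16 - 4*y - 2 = 0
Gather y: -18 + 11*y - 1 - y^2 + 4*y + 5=-y^2 + 15*y - 14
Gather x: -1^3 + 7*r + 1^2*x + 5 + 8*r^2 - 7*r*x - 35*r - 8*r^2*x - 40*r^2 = -32*r^2 - 28*r + x*(-8*r^2 - 7*r + 1) + 4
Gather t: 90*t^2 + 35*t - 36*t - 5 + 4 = 90*t^2 - t - 1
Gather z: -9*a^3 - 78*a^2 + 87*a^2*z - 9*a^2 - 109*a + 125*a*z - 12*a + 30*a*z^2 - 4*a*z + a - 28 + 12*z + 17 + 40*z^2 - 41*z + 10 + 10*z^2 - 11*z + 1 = -9*a^3 - 87*a^2 - 120*a + z^2*(30*a + 50) + z*(87*a^2 + 121*a - 40)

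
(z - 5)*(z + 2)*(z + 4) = z^3 + z^2 - 22*z - 40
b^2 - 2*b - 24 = (b - 6)*(b + 4)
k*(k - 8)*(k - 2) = k^3 - 10*k^2 + 16*k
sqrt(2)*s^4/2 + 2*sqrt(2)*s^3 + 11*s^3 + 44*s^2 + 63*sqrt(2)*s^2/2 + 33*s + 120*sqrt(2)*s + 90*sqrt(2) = (s + 3)*(s + 5*sqrt(2))*(s + 6*sqrt(2))*(sqrt(2)*s/2 + sqrt(2)/2)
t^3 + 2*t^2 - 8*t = t*(t - 2)*(t + 4)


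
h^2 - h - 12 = (h - 4)*(h + 3)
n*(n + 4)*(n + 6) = n^3 + 10*n^2 + 24*n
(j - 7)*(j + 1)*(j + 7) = j^3 + j^2 - 49*j - 49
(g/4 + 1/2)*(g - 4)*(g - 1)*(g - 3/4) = g^4/4 - 15*g^3/16 - 15*g^2/16 + 25*g/8 - 3/2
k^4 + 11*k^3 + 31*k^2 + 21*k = k*(k + 1)*(k + 3)*(k + 7)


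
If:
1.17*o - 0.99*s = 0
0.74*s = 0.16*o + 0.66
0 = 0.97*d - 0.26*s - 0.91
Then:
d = 1.23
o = 0.92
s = 1.09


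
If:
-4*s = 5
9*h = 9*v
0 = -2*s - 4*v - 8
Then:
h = -11/8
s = -5/4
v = -11/8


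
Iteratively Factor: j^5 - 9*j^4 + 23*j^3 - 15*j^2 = (j - 1)*(j^4 - 8*j^3 + 15*j^2) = j*(j - 1)*(j^3 - 8*j^2 + 15*j) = j*(j - 3)*(j - 1)*(j^2 - 5*j) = j^2*(j - 3)*(j - 1)*(j - 5)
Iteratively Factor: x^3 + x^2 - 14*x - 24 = (x + 3)*(x^2 - 2*x - 8) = (x + 2)*(x + 3)*(x - 4)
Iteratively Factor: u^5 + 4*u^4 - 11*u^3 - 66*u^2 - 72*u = (u + 3)*(u^4 + u^3 - 14*u^2 - 24*u) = (u + 3)^2*(u^3 - 2*u^2 - 8*u) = u*(u + 3)^2*(u^2 - 2*u - 8) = u*(u - 4)*(u + 3)^2*(u + 2)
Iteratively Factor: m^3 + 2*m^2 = (m)*(m^2 + 2*m) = m*(m + 2)*(m)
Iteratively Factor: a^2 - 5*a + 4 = (a - 4)*(a - 1)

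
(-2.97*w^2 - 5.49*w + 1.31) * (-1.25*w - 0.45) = 3.7125*w^3 + 8.199*w^2 + 0.833*w - 0.5895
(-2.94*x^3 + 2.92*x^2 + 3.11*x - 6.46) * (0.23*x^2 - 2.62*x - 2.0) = -0.6762*x^5 + 8.3744*x^4 - 1.0551*x^3 - 15.474*x^2 + 10.7052*x + 12.92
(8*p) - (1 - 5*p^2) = 5*p^2 + 8*p - 1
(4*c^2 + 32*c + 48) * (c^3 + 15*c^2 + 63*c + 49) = 4*c^5 + 92*c^4 + 780*c^3 + 2932*c^2 + 4592*c + 2352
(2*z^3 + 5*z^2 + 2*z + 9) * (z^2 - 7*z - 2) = 2*z^5 - 9*z^4 - 37*z^3 - 15*z^2 - 67*z - 18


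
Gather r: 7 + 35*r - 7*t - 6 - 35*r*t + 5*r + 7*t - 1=r*(40 - 35*t)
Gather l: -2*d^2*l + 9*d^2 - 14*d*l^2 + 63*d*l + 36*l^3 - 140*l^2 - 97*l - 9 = 9*d^2 + 36*l^3 + l^2*(-14*d - 140) + l*(-2*d^2 + 63*d - 97) - 9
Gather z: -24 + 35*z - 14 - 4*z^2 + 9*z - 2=-4*z^2 + 44*z - 40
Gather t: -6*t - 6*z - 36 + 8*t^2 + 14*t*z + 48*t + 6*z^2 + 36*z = 8*t^2 + t*(14*z + 42) + 6*z^2 + 30*z - 36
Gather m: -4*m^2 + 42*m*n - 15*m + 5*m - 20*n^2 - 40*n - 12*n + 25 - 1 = -4*m^2 + m*(42*n - 10) - 20*n^2 - 52*n + 24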